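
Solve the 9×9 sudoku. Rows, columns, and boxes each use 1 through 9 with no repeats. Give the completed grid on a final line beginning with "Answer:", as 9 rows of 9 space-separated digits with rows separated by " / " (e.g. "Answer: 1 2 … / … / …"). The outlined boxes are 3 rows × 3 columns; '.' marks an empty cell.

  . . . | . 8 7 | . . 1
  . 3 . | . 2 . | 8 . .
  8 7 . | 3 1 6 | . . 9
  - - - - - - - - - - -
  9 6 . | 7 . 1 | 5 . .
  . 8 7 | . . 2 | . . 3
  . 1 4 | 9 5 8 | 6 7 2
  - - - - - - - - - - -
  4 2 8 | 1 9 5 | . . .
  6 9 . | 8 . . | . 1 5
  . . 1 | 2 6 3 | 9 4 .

Step 1. [r1c1∈{2,5}] across col 1, 2 lands solely at r1c1 ⇒ r1c1=2.
Step 2. [r3c3∈{5}] r3c3 is down to just 5 ⇒ r3c3=5.
Step 3. [r2c9∈{4,6,7}] across row 2, 7 lands solely at r2c9, so r2c9=7.
Step 4. [r5c5∈{4}] nothing but 4 survives at r5c5 ⇒ r5c5=4.
Step 5. [r8c7∈{2,3,7}] r8c7 is the only open cell in row 8 admitting 2. So r8c7=2.
Step 6. [r1c3∈{6,9}] 9 has one home in row 1: r1c3. So r1c3=9.
Step 7. [r1c8∈{3,5,6}] across row 1, 6 lands solely at r1c8. So r1c8=6.
Step 8. [r1c2∈{4}] r1c2 has the single candidate 4. So r1c2=4.
Step 9. [r2c4∈{4,5}] col 4 places 4 nowhere but r2c4 ⇒ r2c4=4.
Step 10. [r1c7∈{3}] r1c7 is down to just 3 ⇒ r1c7=3.
Step 11. [r4c8∈{8}] r4c8 has the single candidate 8. So r4c8=8.
Step 12. [r6c1∈{3}] r6c1's peers cover all but 3, so r6c1=3.
Step 13. [r5c1∈{5}] r5c1 has the single candidate 5 ⇒ r5c1=5.
Step 14. [r7c9∈{6}] r7c9 has the single candidate 6. So r7c9=6.
Step 15. [r4c5∈{3}] r4c5 has the single candidate 3, so r4c5=3.
Step 16. [r9c2∈{5}] r9c2 has the single candidate 5. So r9c2=5.
Step 17. [r5c8∈{9}] only 9 remains possible at r5c8, so r5c8=9.
Step 18. [r2c3∈{6}] only 6 remains possible at r2c3, so r2c3=6.
Step 19. [r2c6∈{9}] r2c6 is down to just 9. So r2c6=9.
Step 20. [r1c4∈{5}] nothing but 5 survives at r1c4, so r1c4=5.
Step 21. [r5c4∈{6}] r5c4's peers cover all but 6 ⇒ r5c4=6.
Step 22. [r5c7∈{1}] r5c7's peers cover all but 1 ⇒ r5c7=1.
Step 23. [r8c3∈{3}] r8c3 has the single candidate 3 ⇒ r8c3=3.
Step 24. [r2c1∈{1}] r2c1's peers cover all but 1 ⇒ r2c1=1.
Step 25. [r7c8∈{3}] r7c8 has the single candidate 3, so r7c8=3.
Step 26. [r3c8∈{2}] r3c8 has the single candidate 2. So r3c8=2.
Step 27. [r3c7∈{4}] r3c7 is down to just 4, so r3c7=4.
Step 28. [r9c1∈{7}] only 7 remains possible at r9c1 ⇒ r9c1=7.
Step 29. [r7c7∈{7}] r7c7 has the single candidate 7. So r7c7=7.
Step 30. [r8c6∈{4}] r8c6's peers cover all but 4. So r8c6=4.
Step 31. [r9c9∈{8}] r9c9 is down to just 8 ⇒ r9c9=8.
Step 32. [r8c5∈{7}] r8c5 is down to just 7 ⇒ r8c5=7.
Step 33. [r4c9∈{4}] only 4 remains possible at r4c9, so r4c9=4.
Step 34. [r2c8∈{5}] r2c8 is down to just 5. So r2c8=5.
Step 35. [r4c3∈{2}] nothing but 2 survives at r4c3. So r4c3=2.

Answer: 2 4 9 5 8 7 3 6 1 / 1 3 6 4 2 9 8 5 7 / 8 7 5 3 1 6 4 2 9 / 9 6 2 7 3 1 5 8 4 / 5 8 7 6 4 2 1 9 3 / 3 1 4 9 5 8 6 7 2 / 4 2 8 1 9 5 7 3 6 / 6 9 3 8 7 4 2 1 5 / 7 5 1 2 6 3 9 4 8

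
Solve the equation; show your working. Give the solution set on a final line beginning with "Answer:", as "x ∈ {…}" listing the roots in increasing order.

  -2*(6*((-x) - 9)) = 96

Step 1. [-2*(6*((-x) - 9)) = 96] divide by the outer -2. So div: 6*((-x) - 9) = -48.
Step 2. [6*((-x) - 9) = -48] leading coefficient 6: divide by 6, so div: (-x) - 9 = -8.
Step 3. [(-x) - 9 = -8] peel the -9: add 9 from each side ⇒ sub: -x = 1.
Step 4. [-x = 1] flip signs both sides ⇒ neg: x = -1.

Answer: x ∈ {-1}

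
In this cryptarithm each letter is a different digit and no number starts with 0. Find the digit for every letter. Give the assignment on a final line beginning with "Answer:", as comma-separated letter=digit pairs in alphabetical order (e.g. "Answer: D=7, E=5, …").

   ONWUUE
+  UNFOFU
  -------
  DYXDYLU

Step 1. [col 1: E + U ≡ U (mod 10)] column 1 reads E+U+carry(0)=U with nothing yet; with all letters distinct, none taken yet, the only value for E is 0. So E=0.
Step 2. [D] the sum has 7 digits but both addends have 6; that extra leading digit D is the final carry, namely 1, so D=1.
Step 3. [col 1: E + U ≡ U (mod 10)] several values work for U in column 1 (E + U ≡ U (mod 10), carry-in 0); try U=6 ⇒ U=6.
Step 4. [col 2: U + F ≡ L (mod 10)] several values work for F in column 2 (U + F ≡ L (mod 10), carry-in 0); try F=3 ⇒ F=3.
Step 5. [col 2: U + F ≡ L (mod 10)] column 2 reads U+F+carry(0)=L with U=6, F=3; with digits 0,1,3,6 already taken and all letters distinct, the only value for L is 9, so L=9.
Step 6. [col 3: U + O ≡ Y (mod 10)] O=8 is one option consistent with column 3 (U + O ≡ Y (mod 10), carry-in 0) — take it. So O=8.
Step 7. [col 3: U + O ≡ Y (mod 10)] from column 3 (U=6, O=8, carry-in 0, digits 0,1,3,6,8,9 already taken and all letters distinct): Y must equal 4 ⇒ Y=4.
Step 8. [col 4: W + F ≡ D (mod 10)] from column 4 (F=3, D=1, carry-in 1, digits 0,1,3,4,6,8,9 already taken and all letters distinct): W must equal 7, so W=7.
Step 9. [col 5: N + N ≡ X (mod 10)] in column 5 we have N+N≡X with carry-in 1; given nothing yet and digits 0,1,3,4,6,7,8,9 already taken and all letters distinct, that pins N to 2, so N=2.
Step 10. [col 5: N + N ≡ X (mod 10)] in column 5 we have N+N≡X with carry-in 1; given N=2 and digits 0,1,2,3,4,6,7,8,9 already taken and all letters distinct, that pins X to 5 ⇒ X=5.

Answer: D=1, E=0, F=3, L=9, N=2, O=8, U=6, W=7, X=5, Y=4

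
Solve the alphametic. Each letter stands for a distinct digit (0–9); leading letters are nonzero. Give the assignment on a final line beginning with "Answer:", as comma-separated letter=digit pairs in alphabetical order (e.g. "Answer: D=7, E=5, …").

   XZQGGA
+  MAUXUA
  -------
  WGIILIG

Step 1. [col 1: A + A ≡ G (mod 10)] A=2 is one option consistent with column 1 (A + A ≡ G (mod 10), carry-in 0) — take it. So A=2.
Step 2. [W] the sum has 7 digits but both addends have 6; that extra leading digit W is the final carry, namely 1. So W=1.
Step 3. [col 1: A + A ≡ G (mod 10)] in column 1 we have A+A≡G with carry-in 0; given A=2 and digits 1,2 already taken and all letters distinct, that pins G to 4. So G=4.
Step 4. [col 2: G + U ≡ I (mod 10)] column 2 (G + U ≡ I (mod 10), carry-in 0) doesn't pin I yet; pick I=9 and continue, so I=9.
Step 5. [col 2: G + U ≡ I (mod 10)] from column 2 (G=4, I=9, carry-in 0, digits 1,2,4,9 already taken and all letters distinct): U must equal 5 ⇒ U=5.
Step 6. [col 3: G + X ≡ L (mod 10)] no forcing yet in column 3 (carry-in 0); X=6 is free and consistent — try it ⇒ X=6.
Step 7. [col 3: G + X ≡ L (mod 10)] from column 3 (G=4, X=6, carry-in 0, digits 1,2,4,5,6,9 already taken and all letters distinct): L must equal 0, so L=0.
Step 8. [col 4: Q + U ≡ I (mod 10)] in column 4 we have Q+U≡I with carry-in 1; given U=5, I=9 and digits 0,1,2,4,5,6,9 already taken and all letters distinct, that pins Q to 3. So Q=3.
Step 9. [col 5: Z + A ≡ I (mod 10)] from column 5 (A=2, I=9, carry-in 0, digits 0,1,2,3,4,5,6,9 already taken and all letters distinct): Z must equal 7 ⇒ Z=7.
Step 10. [col 6: X + M ≡ G (mod 10)] in column 6 we have X+M≡G with carry-in 0; given X=6, G=4 and digits 0,1,2,3,4,5,6,7,9 already taken and all letters distinct, that pins M to 8, so M=8.

Answer: A=2, G=4, I=9, L=0, M=8, Q=3, U=5, W=1, X=6, Z=7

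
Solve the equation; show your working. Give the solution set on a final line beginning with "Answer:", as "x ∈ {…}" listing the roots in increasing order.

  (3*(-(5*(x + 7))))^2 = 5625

Step 1. [(3*(-(5*(x + 7))))^2 = 5625] 5625 ≥ 0, LHS is (·)² — take ±√. So sqrt: 3*(-(5*(x + 7))) = 75 or -75.
Step 2. [3*(-(5*(x + 7))) = 75 or -75] 3 out front; divide by 3 ⇒ div: -(5*(x + 7)) = 25 or -25.
Step 3. [-(5*(x + 7)) = 25 or -25] LHS negated; negate both sides ⇒ neg: 5*(x + 7) = -25 or 25.
Step 4. [5*(x + 7) = -25 or 25] LHS = 5·(…); ÷5 both sides, so div: x + 7 = -5 or 5.
Step 5. [x + 7 = -5 or 5] peel the +7: subtract 7 from each side, so sub: x = -12 or -2.

Answer: x ∈ {-12, -2}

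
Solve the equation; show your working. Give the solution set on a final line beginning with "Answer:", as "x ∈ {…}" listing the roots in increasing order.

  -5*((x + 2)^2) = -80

Step 1. [-5*((x + 2)^2) = -80] leading coefficient -5: divide by -5, so div: (x + 2)^2 = 16.
Step 2. [(x + 2)^2 = 16] √ both sides: 16 ≥ 0 gives two branches. So sqrt: x + 2 = 4 or -4.
Step 3. [x + 2 = 4 or -4] +2 is outermost — subtract 2 both sides. So sub: x = 2 or -6.

Answer: x ∈ {-6, 2}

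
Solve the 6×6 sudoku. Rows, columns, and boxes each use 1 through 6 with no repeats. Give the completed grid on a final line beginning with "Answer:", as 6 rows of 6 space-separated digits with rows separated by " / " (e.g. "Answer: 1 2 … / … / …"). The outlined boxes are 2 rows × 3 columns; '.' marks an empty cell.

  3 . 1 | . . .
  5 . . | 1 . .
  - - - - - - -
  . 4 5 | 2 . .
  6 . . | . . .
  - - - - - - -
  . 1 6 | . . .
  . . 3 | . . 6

Step 1. [r1c4∈{4,5,6}] across col 4, 6 lands solely at r1c4. So r1c4=6.
Step 2. [r1c2∈{2}] r1c2's peers cover all but 2 ⇒ r1c2=2.
Step 3. [r6c5∈{1,2,4,5}] r6c5 is the only open cell in row 6 admitting 1. So r6c5=1.
Step 4. [r4c6∈{1,3,4,5}] in row 4, 1 fits only at r4c6, so r4c6=1.
Step 5. [r3c6∈{3}] only 3 remains possible at r3c6. So r3c6=3.
Step 6. [r2c5∈{2,3,4}] across row 2, 3 lands solely at r2c5. So r2c5=3.
Step 7. [r5c5∈{2,4,5}] r5c5 is the only open cell in col 5 admitting 2 ⇒ r5c5=2.
Step 8. [r5c1∈{4}] r5c1's peers cover all but 4, so r5c1=4.
Step 9. [r5c6∈{5}] r5c6's peers cover all but 5 ⇒ r5c6=5.
Step 10. [r4c4∈{4,5}] col 4 places 5 nowhere but r4c4 ⇒ r4c4=5.
Step 11. [r1c6∈{4}] r1c6 has the single candidate 4. So r1c6=4.
Step 12. [r5c4∈{3}] r5c4's peers cover all but 3 ⇒ r5c4=3.
Step 13. [r1c5∈{5}] r1c5's peers cover all but 5. So r1c5=5.
Step 14. [r4c5∈{4}] r4c5's peers cover all but 4 ⇒ r4c5=4.
Step 15. [r2c2∈{6}] nothing but 6 survives at r2c2 ⇒ r2c2=6.
Step 16. [r2c6∈{2}] r2c6's peers cover all but 2 ⇒ r2c6=2.
Step 17. [r4c3∈{2}] only 2 remains possible at r4c3. So r4c3=2.
Step 18. [r4c2∈{3}] r4c2 has the single candidate 3 ⇒ r4c2=3.
Step 19. [r6c2∈{5}] r6c2's peers cover all but 5, so r6c2=5.
Step 20. [r6c1∈{2}] nothing but 2 survives at r6c1, so r6c1=2.
Step 21. [r2c3∈{4}] r2c3's peers cover all but 4, so r2c3=4.
Step 22. [r6c4∈{4}] r6c4's peers cover all but 4, so r6c4=4.
Step 23. [r3c1∈{1}] nothing but 1 survives at r3c1 ⇒ r3c1=1.
Step 24. [r3c5∈{6}] r3c5's peers cover all but 6. So r3c5=6.

Answer: 3 2 1 6 5 4 / 5 6 4 1 3 2 / 1 4 5 2 6 3 / 6 3 2 5 4 1 / 4 1 6 3 2 5 / 2 5 3 4 1 6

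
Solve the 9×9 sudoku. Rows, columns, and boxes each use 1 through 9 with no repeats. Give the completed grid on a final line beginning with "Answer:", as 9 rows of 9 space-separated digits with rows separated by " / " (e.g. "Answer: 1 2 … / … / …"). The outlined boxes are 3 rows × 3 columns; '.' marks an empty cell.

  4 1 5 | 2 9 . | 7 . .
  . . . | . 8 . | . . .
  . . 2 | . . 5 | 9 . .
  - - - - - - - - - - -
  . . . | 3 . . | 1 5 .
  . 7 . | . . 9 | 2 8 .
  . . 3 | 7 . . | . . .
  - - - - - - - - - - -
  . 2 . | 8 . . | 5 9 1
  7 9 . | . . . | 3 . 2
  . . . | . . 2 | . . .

Step 1. [r8c3∈{1,4,6,8}] in row 8, 8 fits only at r8c3, so r8c3=8.
Step 2. [r3c5∈{1,3,4,6,7}] row 3 places 7 nowhere but r3c5 ⇒ r3c5=7.
Step 3. [r5c9∈{3,4,6}] 3 has one home in row 5: r5c9. So r5c9=3.
Step 4. [r4c9∈{4,6,7,9}] in row 4, 7 fits only at r4c9, so r4c9=7.
Step 5. [r2c8∈{1,2,3,4,6}] 2 has one home in row 2: r2c8. So r2c8=2.
Step 6. [r3c8∈{1,3,4,6}] 1 has one home in col 8: r3c8, so r3c8=1.
Step 7. [r9c4∈{1,4,5,6,9}] row 9 places 9 nowhere but r9c4. So r9c4=9.
Step 8. [r7c6∈{3,4,6,7}] row 7 places 7 nowhere but r7c6 ⇒ r7c6=7.
Step 9. [r1c9∈{6,8}] 8 has one home in row 1: r1c9, so r1c9=8.
Step 10. [r6c9∈{4,6,9}] r6c9 is the only open cell in col 9 admitting 9 ⇒ r6c9=9.
Step 11. [r9c7∈{4,6,8}] in row 9, 8 fits only at r9c7, so r9c7=8.
Step 12. [r2c3∈{6,7,9}] across row 2, 7 lands solely at r2c3, so r2c3=7.
Step 13. [r2c1∈{3,6,9}] 9 has one home in row 2: r2c1 ⇒ r2c1=9.
Step 14. [r1c8∈{3,6}] 3 has one home in col 8: r1c8 ⇒ r1c8=3.
Step 15. [r1c6∈{6}] r1c6 has the single candidate 6, so r1c6=6.
Step 16. [r3c4∈{4}] nothing but 4 survives at r3c4. So r3c4=4.
Step 17. [r3c9∈{6}] r3c9's peers cover all but 6. So r3c9=6.
Step 18. [r9c9∈{4}] r9c9's peers cover all but 4. So r9c9=4.
Step 19. [r6c8∈{4,6}] col 8 places 4 nowhere but r6c8 ⇒ r6c8=4.
Step 20. [r4c2∈{4,6,8}] col 2 places 4 nowhere but r4c2 ⇒ r4c2=4.
Step 21. [r5c5∈{1,4,5,6}] across row 5, 4 lands solely at r5c5 ⇒ r5c5=4.
Step 22. [r2c4∈{1}] r2c4 is down to just 1. So r2c4=1.
Step 23. [r2c2∈{3,6}] 6 has one home in row 2: r2c2 ⇒ r2c2=6.
Step 24. [r8c8∈{6}] r8c8 has the single candidate 6. So r8c8=6.
Step 25. [r5c4∈{5,6}] 6 has one home in col 4: r5c4, so r5c4=6.
Step 26. [r6c5∈{1,2,5}] across box 5, 5 lands solely at r6c5. So r6c5=5.
Step 27. [r6c1∈{1,2,6,8}] row 6 places 2 nowhere but r6c1 ⇒ r6c1=2.
Step 28. [r6c2∈{8}] r6c2's peers cover all but 8 ⇒ r6c2=8.
Step 29. [r4c1∈{6}] only 6 remains possible at r4c1 ⇒ r4c1=6.
Step 30. [r7c1∈{3}] r7c1 is down to just 3, so r7c1=3.
Step 31. [r5c3∈{1}] nothing but 1 survives at r5c3. So r5c3=1.
Step 32. [r9c3∈{6}] r9c3 has the single candidate 6 ⇒ r9c3=6.
Step 33. [r8c5∈{1}] r8c5 is down to just 1, so r8c5=1.
Step 34. [r9c1∈{1,5}] 1 has one home in row 9: r9c1 ⇒ r9c1=1.
Step 35. [r2c9∈{5}] nothing but 5 survives at r2c9. So r2c9=5.
Step 36. [r9c2∈{5}] r9c2 has the single candidate 5. So r9c2=5.
Step 37. [r4c6∈{8}] r4c6 is down to just 8 ⇒ r4c6=8.
Step 38. [r6c7∈{6}] r6c7 is down to just 6 ⇒ r6c7=6.
Step 39. [r4c3∈{9}] only 9 remains possible at r4c3, so r4c3=9.
Step 40. [r4c5∈{2}] nothing but 2 survives at r4c5. So r4c5=2.
Step 41. [r7c3∈{4}] r7c3's peers cover all but 4 ⇒ r7c3=4.
Step 42. [r7c5∈{6}] r7c5 has the single candidate 6. So r7c5=6.
Step 43. [r8c6∈{4}] r8c6 is down to just 4. So r8c6=4.
Step 44. [r3c1∈{8}] r3c1's peers cover all but 8 ⇒ r3c1=8.
Step 45. [r2c7∈{4}] r2c7 has the single candidate 4 ⇒ r2c7=4.
Step 46. [r3c2∈{3}] r3c2's peers cover all but 3. So r3c2=3.
Step 47. [r5c1∈{5}] r5c1's peers cover all but 5, so r5c1=5.
Step 48. [r9c5∈{3}] nothing but 3 survives at r9c5. So r9c5=3.
Step 49. [r6c6∈{1}] r6c6's peers cover all but 1 ⇒ r6c6=1.
Step 50. [r8c4∈{5}] r8c4 is down to just 5, so r8c4=5.
Step 51. [r9c8∈{7}] r9c8 has the single candidate 7. So r9c8=7.
Step 52. [r2c6∈{3}] r2c6 has the single candidate 3 ⇒ r2c6=3.

Answer: 4 1 5 2 9 6 7 3 8 / 9 6 7 1 8 3 4 2 5 / 8 3 2 4 7 5 9 1 6 / 6 4 9 3 2 8 1 5 7 / 5 7 1 6 4 9 2 8 3 / 2 8 3 7 5 1 6 4 9 / 3 2 4 8 6 7 5 9 1 / 7 9 8 5 1 4 3 6 2 / 1 5 6 9 3 2 8 7 4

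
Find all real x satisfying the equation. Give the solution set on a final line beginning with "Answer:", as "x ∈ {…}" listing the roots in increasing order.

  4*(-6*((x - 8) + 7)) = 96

Step 1. [4*(-6*((x - 8) + 7)) = 96] divide by the outer 4, so div: -6*((x - 8) + 7) = 24.
Step 2. [-6*((x - 8) + 7) = 24] LHS = -6·(…); ÷-6 both sides. So div: (x - 8) + 7 = -4.
Step 3. [(x - 8) + 7 = -4] subtract 7: x sits inside (… + 7) ⇒ sub: x - 8 = -11.
Step 4. [x - 8 = -11] the outer -8 inverts by adding 8. So sub: x = -3.

Answer: x ∈ {-3}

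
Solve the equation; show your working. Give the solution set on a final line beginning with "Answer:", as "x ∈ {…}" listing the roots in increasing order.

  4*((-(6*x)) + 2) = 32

Step 1. [4*((-(6*x)) + 2) = 32] leading coefficient 4: divide by 4. So div: (-(6*x)) + 2 = 8.
Step 2. [(-(6*x)) + 2 = 8] 2 comes off first (subtract 2) ⇒ sub: -(6*x) = 6.
Step 3. [-(6*x) = 6] leading − — multiply by −1 ⇒ neg: 6*x = -6.
Step 4. [6*x = -6] 6 out front; divide by 6, so div: x = -1.

Answer: x ∈ {-1}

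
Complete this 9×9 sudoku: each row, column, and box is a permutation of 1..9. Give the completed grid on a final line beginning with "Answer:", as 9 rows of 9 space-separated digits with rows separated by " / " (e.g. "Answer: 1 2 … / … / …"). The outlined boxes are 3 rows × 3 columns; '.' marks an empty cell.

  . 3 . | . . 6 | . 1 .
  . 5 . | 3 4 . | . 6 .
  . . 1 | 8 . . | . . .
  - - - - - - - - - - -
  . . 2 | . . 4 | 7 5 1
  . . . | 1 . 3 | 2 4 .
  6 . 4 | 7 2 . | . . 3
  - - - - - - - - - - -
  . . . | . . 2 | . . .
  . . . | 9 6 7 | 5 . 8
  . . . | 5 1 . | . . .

Step 1. [r3c2∈{2,4,6,7,9}] row 3 places 6 nowhere but r3c2. So r3c2=6.
Step 2. [r7c7∈{1,3,4,6,9}] across col 7, 1 lands solely at r7c7. So r7c7=1.
Step 3. [r9c7∈{3,4,6,9}] across col 7, 6 lands solely at r9c7, so r9c7=6.
Step 4. [r8c3∈{3}] only 3 remains possible at r8c3 ⇒ r8c3=3.
Step 5. [r8c8∈{2}] only 2 remains possible at r8c8. So r8c8=2.
Step 6. [r9c2∈{2,4,7,8,9}] across col 2, 2 lands solely at r9c2 ⇒ r9c2=2.
Step 7. [r9c8∈{3,7,9}] in row 9, 3 fits only at r9c8, so r9c8=3.
Step 8. [r6c8∈{8,9}] col 8 places 8 nowhere but r6c8. So r6c8=8.
Step 9. [r6c7∈{9}] nothing but 9 survives at r6c7. So r6c7=9.
Step 10. [r7c3∈{5,6,7,8,9}] 6 has one home in row 7: r7c3 ⇒ r7c3=6.
Step 11. [r7c1∈{4,5,7,8,9}] r7c1 is the only open cell in row 7 admitting 5 ⇒ r7c1=5.
Step 12. [r5c3∈{5,7,8,9}] r5c3 is the only open cell in col 3 admitting 5 ⇒ r5c3=5.
Step 13. [r9c6∈{8}] only 8 remains possible at r9c6. So r9c6=8.
Step 14. [r7c2∈{4,7,8,9}] 8 has one home in row 7: r7c2. So r7c2=8.
Step 15. [r4c2∈{9}] only 9 remains possible at r4c2 ⇒ r4c2=9.
Step 16. [r2c7∈{8}] only 8 remains possible at r2c7 ⇒ r2c7=8.
Step 17. [r1c7∈{4}] r1c7 has the single candidate 4 ⇒ r1c7=4.
Step 18. [r3c1∈{2,4,7,9}] r3c1 is the only open cell in row 3 admitting 4. So r3c1=4.
Step 19. [r3c9∈{2,5,7,9}] r3c9 is the only open cell in row 3 admitting 2. So r3c9=2.
Step 20. [r1c3∈{7,8,9}] r1c3 is the only open cell in col 3 admitting 8, so r1c3=8.
Step 21. [r2c1∈{2,7,9}] row 2 places 2 nowhere but r2c1 ⇒ r2c1=2.
Step 22. [r1c9∈{5,7,9}] across col 9, 5 lands solely at r1c9 ⇒ r1c9=5.
Step 23. [r9c9∈{4,7,9}] across row 9, 4 lands solely at r9c9 ⇒ r9c9=4.
Step 24. [r3c5∈{5,7,9}] across col 5, 5 lands solely at r3c5, so r3c5=5.
Step 25. [r3c8∈{7,9}] 7 has one home in row 3: r3c8, so r3c8=7.
Step 26. [r2c9∈{9}] r2c9 has the single candidate 9 ⇒ r2c9=9.
Step 27. [r1c1∈{7,9}] 9 has one home in box 1: r1c1, so r1c1=9.
Step 28. [r4c5∈{8}] r4c5's peers cover all but 8. So r4c5=8.
Step 29. [r9c1∈{7}] r9c1 has the single candidate 7 ⇒ r9c1=7.
Step 30. [r6c2∈{1}] nothing but 1 survives at r6c2, so r6c2=1.
Step 31. [r2c3∈{7}] nothing but 7 survives at r2c3. So r2c3=7.
Step 32. [r4c4∈{6}] r4c4's peers cover all but 6 ⇒ r4c4=6.
Step 33. [r1c4∈{2}] r1c4 is down to just 2 ⇒ r1c4=2.
Step 34. [r7c8∈{9}] nothing but 9 survives at r7c8, so r7c8=9.
Step 35. [r8c1∈{1}] only 1 remains possible at r8c1. So r8c1=1.
Step 36. [r3c7∈{3}] r3c7 is down to just 3 ⇒ r3c7=3.
Step 37. [r8c2∈{4}] nothing but 4 survives at r8c2, so r8c2=4.
Step 38. [r5c2∈{7}] r5c2 has the single candidate 7. So r5c2=7.
Step 39. [r7c4∈{4}] nothing but 4 survives at r7c4, so r7c4=4.
Step 40. [r4c1∈{3}] r4c1 is down to just 3. So r4c1=3.
Step 41. [r9c3∈{9}] r9c3 has the single candidate 9 ⇒ r9c3=9.
Step 42. [r3c6∈{9}] nothing but 9 survives at r3c6, so r3c6=9.
Step 43. [r5c9∈{6}] r5c9's peers cover all but 6 ⇒ r5c9=6.
Step 44. [r7c9∈{7}] r7c9 has the single candidate 7. So r7c9=7.
Step 45. [r5c1∈{8}] nothing but 8 survives at r5c1, so r5c1=8.
Step 46. [r1c5∈{7}] nothing but 7 survives at r1c5 ⇒ r1c5=7.
Step 47. [r5c5∈{9}] r5c5 is down to just 9 ⇒ r5c5=9.
Step 48. [r2c6∈{1}] r2c6's peers cover all but 1. So r2c6=1.
Step 49. [r6c6∈{5}] r6c6 has the single candidate 5, so r6c6=5.
Step 50. [r7c5∈{3}] r7c5 is down to just 3 ⇒ r7c5=3.

Answer: 9 3 8 2 7 6 4 1 5 / 2 5 7 3 4 1 8 6 9 / 4 6 1 8 5 9 3 7 2 / 3 9 2 6 8 4 7 5 1 / 8 7 5 1 9 3 2 4 6 / 6 1 4 7 2 5 9 8 3 / 5 8 6 4 3 2 1 9 7 / 1 4 3 9 6 7 5 2 8 / 7 2 9 5 1 8 6 3 4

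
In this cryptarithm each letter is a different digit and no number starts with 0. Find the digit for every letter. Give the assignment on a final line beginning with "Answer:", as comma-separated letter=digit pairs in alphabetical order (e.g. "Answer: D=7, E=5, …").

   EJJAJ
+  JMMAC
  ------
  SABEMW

Step 1. [S] S is the leading digit of a 6-digit sum of two 5-digit numbers; the final carry is exactly 1. So S=1.
Step 2. [col 1: J + C ≡ W (mod 10)] column 1 (J + C ≡ W (mod 10), carry-in 0) doesn't pin W yet; pick W=7 and continue, so W=7.
Step 3. [col 1: J + C ≡ W (mod 10)] C=9 is one option consistent with column 1 (J + C ≡ W (mod 10), carry-in 0) — take it, so C=9.
Step 4. [col 1: J + C ≡ W (mod 10)] column 1 reads J+C+carry(0)=W with C=9, W=7; with digits 1,7,9 already taken and all letters distinct, the only value for J is 8 ⇒ J=8.
Step 5. [col 2: A + A ≡ M (mod 10)] several values work for A in column 2 (A + A ≡ M (mod 10), carry-in 1); try A=2 ⇒ A=2.
Step 6. [col 2: A + A ≡ M (mod 10)] column 2: given A=2, carry-in 1, and digits 1,2,7,8,9 already taken and all letters distinct, A+A≡M (mod 10) forces M=5. So M=5.
Step 7. [col 3: J + M ≡ E (mod 10)] in column 3 we have J+M≡E with carry-in 0; given J=8, M=5 and digits 1,2,5,7,8,9 already taken and all letters distinct, that pins E to 3. So E=3.
Step 8. [col 4: J + M ≡ B (mod 10)] column 4 reads J+M+carry(1)=B with J=8, M=5; with digits 1,2,3,5,7,8,9 already taken and all letters distinct, the only value for B is 4 ⇒ B=4.

Answer: A=2, B=4, C=9, E=3, J=8, M=5, S=1, W=7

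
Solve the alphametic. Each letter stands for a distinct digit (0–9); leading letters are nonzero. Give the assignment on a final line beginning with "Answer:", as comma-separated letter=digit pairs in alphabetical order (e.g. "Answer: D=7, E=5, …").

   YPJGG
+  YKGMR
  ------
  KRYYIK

Step 1. [col 1: G + R ≡ K (mod 10)] column 1 (G + R ≡ K (mod 10), carry-in 0) doesn't pin R yet; pick R=6 and continue, so R=6.
Step 2. [col 1: G + R ≡ K (mod 10)] several values work for G in column 1 (G + R ≡ K (mod 10), carry-in 0); try G=5. So G=5.
Step 3. [col 1: G + R ≡ K (mod 10)] column 1 reads G+R+carry(0)=K with G=5, R=6; with digits 5,6 already taken and all letters distinct, the only value for K is 1, so K=1.
Step 4. [col 2: G + M ≡ I (mod 10)] M=4 is one option consistent with column 2 (G + M ≡ I (mod 10), carry-in 1) — take it ⇒ M=4.
Step 5. [col 2: G + M ≡ I (mod 10)] column 2: given G=5, M=4, carry-in 1, and digits 1,4,5,6 already taken and all letters distinct, G+M≡I (mod 10) forces I=0, so I=0.
Step 6. [col 3: J + G ≡ Y (mod 10)] several values work for J in column 3 (J + G ≡ Y (mod 10), carry-in 1); try J=2. So J=2.
Step 7. [col 3: J + G ≡ Y (mod 10)] in column 3 we have J+G≡Y with carry-in 1; given J=2, G=5 and digits 0,1,2,4,5,6 already taken and all letters distinct, that pins Y to 8. So Y=8.
Step 8. [col 4: P + K ≡ Y (mod 10)] in column 4 we have P+K≡Y with carry-in 0; given K=1, Y=8 and digits 0,1,2,4,5,6,8 already taken and all letters distinct, that pins P to 7 ⇒ P=7.

Answer: G=5, I=0, J=2, K=1, M=4, P=7, R=6, Y=8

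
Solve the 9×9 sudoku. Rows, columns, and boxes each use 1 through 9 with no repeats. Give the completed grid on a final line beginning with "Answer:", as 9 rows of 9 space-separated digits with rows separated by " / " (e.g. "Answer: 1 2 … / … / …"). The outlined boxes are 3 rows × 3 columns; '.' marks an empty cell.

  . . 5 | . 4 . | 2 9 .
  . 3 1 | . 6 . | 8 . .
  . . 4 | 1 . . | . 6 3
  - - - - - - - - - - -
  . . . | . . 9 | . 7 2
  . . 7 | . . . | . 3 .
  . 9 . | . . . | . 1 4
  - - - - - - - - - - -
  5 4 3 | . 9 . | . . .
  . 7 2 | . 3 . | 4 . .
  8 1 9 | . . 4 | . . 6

Step 1. [r5c9∈{5,8,9}] box 6 places 8 nowhere but r5c9 ⇒ r5c9=8.
Step 2. [r8c1∈{6}] only 6 remains possible at r8c1, so r8c1=6.
Step 3. [r1c1∈{7}] r1c1 is down to just 7. So r1c1=7.
Step 4. [r2c4∈{2,5,7,9}] across col 4, 9 lands solely at r2c4 ⇒ r2c4=9.
Step 5. [r2c1∈{2}] r2c1's peers cover all but 2. So r2c1=2.
Step 6. [r5c2∈{2,5,6}] r5c2 is the only open cell in col 2 admitting 2, so r5c2=2.
Step 7. [r4c2∈{5,6,8}] across col 2, 5 lands solely at r4c2, so r4c2=5.
Step 8. [r4c7∈{6}] r4c7 has the single candidate 6, so r4c7=6.
Step 9. [r6c7∈{5}] only 5 remains possible at r6c7 ⇒ r6c7=5.
Step 10. [r3c7∈{7}] r3c7 is down to just 7, so r3c7=7.
Step 11. [r4c3∈{8}] r4c3 has the single candidate 8, so r4c3=8.
Step 12. [r3c2∈{8}] r3c2 has the single candidate 8, so r3c2=8.
Step 13. [r6c5∈{2,7,8}] in col 5, 8 fits only at r6c5, so r6c5=8.
Step 14. [r9c5∈{2,5,7}] r9c5 is the only open cell in col 5 admitting 7 ⇒ r9c5=7.
Step 15. [r6c4∈{2,3,6,7}] across col 4, 7 lands solely at r6c4. So r6c4=7.
Step 16. [r6c6∈{2,3,6}] 2 has one home in row 6: r6c6 ⇒ r6c6=2.
Step 17. [r3c6∈{5}] only 5 remains possible at r3c6, so r3c6=5.
Step 18. [r4c4∈{3,4}] box 5 places 3 nowhere but r4c4. So r4c4=3.
Step 19. [r7c7∈{1}] r7c7 has the single candidate 1 ⇒ r7c7=1.
Step 20. [r4c5∈{1}] r4c5's peers cover all but 1. So r4c5=1.
Step 21. [r1c4∈{8}] r1c4 has the single candidate 8, so r1c4=8.
Step 22. [r8c4∈{5}] only 5 remains possible at r8c4. So r8c4=5.
Step 23. [r8c8∈{8}] r8c8's peers cover all but 8 ⇒ r8c8=8.
Step 24. [r7c8∈{2}] r7c8 has the single candidate 2 ⇒ r7c8=2.
Step 25. [r5c6∈{6}] r5c6 is down to just 6 ⇒ r5c6=6.
Step 26. [r2c9∈{5}] nothing but 5 survives at r2c9 ⇒ r2c9=5.
Step 27. [r5c4∈{4}] r5c4 is down to just 4 ⇒ r5c4=4.
Step 28. [r2c8∈{4}] r2c8 is down to just 4. So r2c8=4.
Step 29. [r1c9∈{1}] nothing but 1 survives at r1c9. So r1c9=1.
Step 30. [r3c1∈{9}] nothing but 9 survives at r3c1, so r3c1=9.
Step 31. [r1c6∈{3}] only 3 remains possible at r1c6, so r1c6=3.
Step 32. [r9c7∈{3}] only 3 remains possible at r9c7 ⇒ r9c7=3.
Step 33. [r2c6∈{7}] r2c6 is down to just 7, so r2c6=7.
Step 34. [r5c1∈{1}] r5c1's peers cover all but 1. So r5c1=1.
Step 35. [r7c6∈{8}] only 8 remains possible at r7c6 ⇒ r7c6=8.
Step 36. [r6c1∈{3}] r6c1's peers cover all but 3 ⇒ r6c1=3.
Step 37. [r1c2∈{6}] r1c2 is down to just 6, so r1c2=6.
Step 38. [r4c1∈{4}] r4c1 is down to just 4, so r4c1=4.
Step 39. [r9c8∈{5}] r9c8 is down to just 5. So r9c8=5.
Step 40. [r6c3∈{6}] r6c3 is down to just 6 ⇒ r6c3=6.
Step 41. [r7c4∈{6}] nothing but 6 survives at r7c4 ⇒ r7c4=6.
Step 42. [r8c9∈{9}] r8c9 has the single candidate 9 ⇒ r8c9=9.
Step 43. [r5c7∈{9}] only 9 remains possible at r5c7, so r5c7=9.
Step 44. [r3c5∈{2}] only 2 remains possible at r3c5. So r3c5=2.
Step 45. [r9c4∈{2}] r9c4 has the single candidate 2 ⇒ r9c4=2.
Step 46. [r5c5∈{5}] r5c5 has the single candidate 5, so r5c5=5.
Step 47. [r8c6∈{1}] nothing but 1 survives at r8c6, so r8c6=1.
Step 48. [r7c9∈{7}] r7c9 is down to just 7 ⇒ r7c9=7.

Answer: 7 6 5 8 4 3 2 9 1 / 2 3 1 9 6 7 8 4 5 / 9 8 4 1 2 5 7 6 3 / 4 5 8 3 1 9 6 7 2 / 1 2 7 4 5 6 9 3 8 / 3 9 6 7 8 2 5 1 4 / 5 4 3 6 9 8 1 2 7 / 6 7 2 5 3 1 4 8 9 / 8 1 9 2 7 4 3 5 6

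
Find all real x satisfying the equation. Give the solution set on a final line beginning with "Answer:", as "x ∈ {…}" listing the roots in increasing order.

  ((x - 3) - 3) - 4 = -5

Step 1. [((x - 3) - 3) - 4 = -5] 4 comes off first (add 4) ⇒ sub: (x - 3) - 3 = -1.
Step 2. [(x - 3) - 3 = -1] add 3: x sits inside (… - 3), so sub: x - 3 = 2.
Step 3. [x - 3 = 2] add 3: x sits inside (… - 3). So sub: x = 5.

Answer: x ∈ {5}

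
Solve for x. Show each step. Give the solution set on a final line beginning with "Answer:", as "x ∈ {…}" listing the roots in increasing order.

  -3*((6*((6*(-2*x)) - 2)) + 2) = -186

Step 1. [-3*((6*((6*(-2*x)) - 2)) + 2) = -186] LHS = -3·(…); ÷-3 both sides. So div: (6*((6*(-2*x)) - 2)) + 2 = 62.
Step 2. [(6*((6*(-2*x)) - 2)) + 2 = 62] the outer +2 inverts by subtracting 2 ⇒ sub: 6*((6*(-2*x)) - 2) = 60.
Step 3. [6*((6*(-2*x)) - 2) = 60] LHS = 6·(…); ÷6 both sides, so div: (6*(-2*x)) - 2 = 10.
Step 4. [(6*(-2*x)) - 2 = 10] 2 comes off first (add 2) ⇒ sub: 6*(-2*x) = 12.
Step 5. [6*(-2*x) = 12] LHS = 6·(…); ÷6 both sides, so div: -2*x = 2.
Step 6. [-2*x = 2] -2·(inner) — divide through by -2 ⇒ div: x = -1.

Answer: x ∈ {-1}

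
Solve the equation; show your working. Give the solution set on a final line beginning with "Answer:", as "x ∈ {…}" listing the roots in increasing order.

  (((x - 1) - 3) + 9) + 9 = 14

Step 1. [(((x - 1) - 3) + 9) + 9 = 14] peel the +9: subtract 9 from each side ⇒ sub: ((x - 1) - 3) + 9 = 5.
Step 2. [((x - 1) - 3) + 9 = 5] peel the +9: subtract 9 from each side. So sub: (x - 1) - 3 = -4.
Step 3. [(x - 1) - 3 = -4] the outer -3 inverts by adding 3, so sub: x - 1 = -1.
Step 4. [x - 1 = -1] the outer -1 inverts by adding 1. So sub: x = 0.

Answer: x ∈ {0}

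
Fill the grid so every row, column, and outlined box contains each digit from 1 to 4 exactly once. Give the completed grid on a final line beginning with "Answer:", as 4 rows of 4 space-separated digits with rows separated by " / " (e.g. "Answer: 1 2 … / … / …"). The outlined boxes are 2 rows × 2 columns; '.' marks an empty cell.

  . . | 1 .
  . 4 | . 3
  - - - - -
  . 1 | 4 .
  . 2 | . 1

Step 1. [r2c3∈{2}] nothing but 2 survives at r2c3. So r2c3=2.
Step 2. [r3c1∈{3}] r3c1 has the single candidate 3 ⇒ r3c1=3.
Step 3. [r1c4∈{4}] r1c4 has the single candidate 4. So r1c4=4.
Step 4. [r4c3∈{3}] nothing but 3 survives at r4c3 ⇒ r4c3=3.
Step 5. [r3c4∈{2}] r3c4's peers cover all but 2. So r3c4=2.
Step 6. [r2c1∈{1}] only 1 remains possible at r2c1 ⇒ r2c1=1.
Step 7. [r1c1∈{2}] only 2 remains possible at r1c1, so r1c1=2.
Step 8. [r4c1∈{4}] r4c1 is down to just 4, so r4c1=4.
Step 9. [r1c2∈{3}] nothing but 3 survives at r1c2 ⇒ r1c2=3.

Answer: 2 3 1 4 / 1 4 2 3 / 3 1 4 2 / 4 2 3 1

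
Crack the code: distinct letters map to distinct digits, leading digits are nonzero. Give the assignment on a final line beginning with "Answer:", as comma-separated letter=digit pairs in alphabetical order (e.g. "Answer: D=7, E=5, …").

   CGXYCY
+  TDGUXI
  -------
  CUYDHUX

Step 1. [C] C is the leading digit of a 7-digit sum of two 6-digit numbers; the final carry is exactly 1, so C=1.
Step 2. [col 1: Y + I ≡ X (mod 10)] no forcing yet in column 1 (carry-in 0); X=9 is free and consistent — try it. So X=9.
Step 3. [col 1: Y + I ≡ X (mod 10)] I=7 is one option consistent with column 1 (Y + I ≡ X (mod 10), carry-in 0) — take it ⇒ I=7.
Step 4. [col 1: Y + I ≡ X (mod 10)] column 1: given I=7, X=9, carry-in 0, and digits 1,7,9 already taken and all letters distinct, Y+I≡X (mod 10) forces Y=2 ⇒ Y=2.
Step 5. [col 2: C + X ≡ U (mod 10)] from column 2 (C=1, X=9, carry-in 0, digits 1,2,7,9 already taken and all letters distinct): U must equal 0, so U=0.
Step 6. [col 3: Y + U ≡ H (mod 10)] column 3 reads Y+U+carry(1)=H with Y=2, U=0; with digits 0,1,2,7,9 already taken and all letters distinct, the only value for H is 3. So H=3.
Step 7. [col 4: X + G ≡ D (mod 10)] several values work for G in column 4 (X + G ≡ D (mod 10), carry-in 0); try G=6 ⇒ G=6.
Step 8. [col 4: X + G ≡ D (mod 10)] column 4: given X=9, G=6, carry-in 0, and digits 0,1,2,3,6,7,9 already taken and all letters distinct, X+G≡D (mod 10) forces D=5, so D=5.
Step 9. [col 6: C + T ≡ U (mod 10)] column 6 reads C+T+carry(1)=U with C=1, U=0; with digits 0,1,2,3,5,6,7,9 already taken and all letters distinct, the only value for T is 8. So T=8.

Answer: C=1, D=5, G=6, H=3, I=7, T=8, U=0, X=9, Y=2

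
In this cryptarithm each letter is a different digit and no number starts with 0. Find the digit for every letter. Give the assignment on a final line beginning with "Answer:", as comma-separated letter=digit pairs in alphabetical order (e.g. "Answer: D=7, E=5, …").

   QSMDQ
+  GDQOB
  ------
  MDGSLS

Step 1. [col 1: Q + B ≡ S (mod 10)] Q=4 is one option consistent with column 1 (Q + B ≡ S (mod 10), carry-in 0) — take it. So Q=4.
Step 2. [col 1: Q + B ≡ S (mod 10)] column 1 (Q + B ≡ S (mod 10), carry-in 0) doesn't pin B yet; pick B=2 and continue. So B=2.
Step 3. [col 1: Q + B ≡ S (mod 10)] in column 1 we have Q+B≡S with carry-in 0; given Q=4, B=2 and digits 2,4 already taken and all letters distinct, that pins S to 6, so S=6.
Step 4. [M] adding two 5-digit numbers gives at most 5+1 digits, and here it does — M is that final carry and must be 1 ⇒ M=1.
Step 5. [col 2: D + O ≡ L (mod 10)] column 2 (D + O ≡ L (mod 10), carry-in 0) doesn't pin D yet; pick D=3 and continue, so D=3.
Step 6. [col 2: D + O ≡ L (mod 10)] several values work for O in column 2 (D + O ≡ L (mod 10), carry-in 0); try O=7 ⇒ O=7.
Step 7. [col 2: D + O ≡ L (mod 10)] in column 2 we have D+O≡L with carry-in 0; given D=3, O=7 and digits 1,2,3,4,6,7 already taken and all letters distinct, that pins L to 0, so L=0.
Step 8. [col 4: S + D ≡ G (mod 10)] column 4: given S=6, D=3, carry-in 0, and digits 0,1,2,3,4,6,7 already taken and all letters distinct, S+D≡G (mod 10) forces G=9. So G=9.

Answer: B=2, D=3, G=9, L=0, M=1, O=7, Q=4, S=6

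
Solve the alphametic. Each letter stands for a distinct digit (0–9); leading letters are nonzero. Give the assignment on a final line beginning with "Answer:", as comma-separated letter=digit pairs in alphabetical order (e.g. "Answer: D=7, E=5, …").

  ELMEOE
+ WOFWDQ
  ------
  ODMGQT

Step 1. [col 1: E + Q ≡ T (mod 10)] no forcing yet in column 1 (carry-in 0); E=5 is free and consistent — try it. So E=5.
Step 2. [col 1: E + Q ≡ T (mod 10)] no forcing yet in column 1 (carry-in 0); T=9 is free and consistent — try it ⇒ T=9.
Step 3. [col 1: E + Q ≡ T (mod 10)] column 1: given E=5, T=9, carry-in 0, and digits 5,9 already taken and all letters distinct, E+Q≡T (mod 10) forces Q=4, so Q=4.
Step 4. [col 2: O + D ≡ Q (mod 10)] column 2 (O + D ≡ Q (mod 10), carry-in 0) doesn't pin O yet; pick O=6 and continue ⇒ O=6.
Step 5. [col 2: O + D ≡ Q (mod 10)] column 2 reads O+D+carry(0)=Q with O=6, Q=4; with digits 4,5,6,9 already taken and all letters distinct, the only value for D is 8, so D=8.
Step 6. [col 3: E + W ≡ G (mod 10)] G=7 is one option consistent with column 3 (E + W ≡ G (mod 10), carry-in 1) — take it, so G=7.
Step 7. [col 3: E + W ≡ G (mod 10)] column 3 reads E+W+carry(1)=G with E=5, G=7; with digits 4,5,6,7,8,9 already taken and all letters distinct, the only value for W is 1, so W=1.
Step 8. [col 4: M + F ≡ M (mod 10)] in column 4 we have M+F≡M with carry-in 0; given nothing yet and digits 1,4,5,6,7,8,9 already taken and all letters distinct, that pins F to 0 ⇒ F=0.
Step 9. [col 4: M + F ≡ M (mod 10)] M=3 is one option consistent with column 4 (M + F ≡ M (mod 10), carry-in 0) — take it, so M=3.
Step 10. [col 5: L + O ≡ D (mod 10)] in column 5 we have L+O≡D with carry-in 0; given O=6, D=8 and digits 0,1,3,4,5,6,7,8,9 already taken and all letters distinct, that pins L to 2, so L=2.

Answer: D=8, E=5, F=0, G=7, L=2, M=3, O=6, Q=4, T=9, W=1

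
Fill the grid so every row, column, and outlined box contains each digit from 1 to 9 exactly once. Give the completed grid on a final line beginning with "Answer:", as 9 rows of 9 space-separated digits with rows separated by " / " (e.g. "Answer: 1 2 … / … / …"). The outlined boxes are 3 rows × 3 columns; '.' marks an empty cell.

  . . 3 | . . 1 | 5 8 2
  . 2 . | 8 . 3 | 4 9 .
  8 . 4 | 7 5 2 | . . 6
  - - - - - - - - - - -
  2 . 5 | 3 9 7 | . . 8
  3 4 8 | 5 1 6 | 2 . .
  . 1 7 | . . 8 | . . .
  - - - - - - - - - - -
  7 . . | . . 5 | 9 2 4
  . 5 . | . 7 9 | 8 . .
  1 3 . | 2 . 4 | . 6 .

Step 1. [r7c3∈{6}] r7c3 is down to just 6 ⇒ r7c3=6.
Step 2. [r1c4∈{4,6,9}] col 4 places 9 nowhere but r1c4 ⇒ r1c4=9.
Step 3. [r1c1∈{6}] r1c1 has the single candidate 6 ⇒ r1c1=6.
Step 4. [r2c9∈{1,7}] row 2 places 7 nowhere but r2c9 ⇒ r2c9=7.
Step 5. [r6c8∈{3,4,5}] col 8 places 5 nowhere but r6c8, so r6c8=5.
Step 6. [r8c9∈{1,3}] col 9 places 1 nowhere but r8c9, so r8c9=1.
Step 7. [r6c9∈{3,9}] in col 9, 3 fits only at r6c9. So r6c9=3.
Step 8. [r3c7∈{1,3}] across col 7, 3 lands solely at r3c7, so r3c7=3.
Step 9. [r4c7∈{1,6}] col 7 places 1 nowhere but r4c7, so r4c7=1.
Step 10. [r7c2∈{8}] r7c2 has the single candidate 8 ⇒ r7c2=8.
Step 11. [r6c5∈{2,4}] r6c5 is the only open cell in row 6 admitting 2. So r6c5=2.
Step 12. [r6c7∈{6}] r6c7 is down to just 6. So r6c7=6.
Step 13. [r3c2∈{9}] only 9 remains possible at r3c2, so r3c2=9.
Step 14. [r6c4∈{4}] only 4 remains possible at r6c4 ⇒ r6c4=4.
Step 15. [r8c8∈{3}] r8c8 has the single candidate 3 ⇒ r8c8=3.
Step 16. [r8c4∈{6}] nothing but 6 survives at r8c4 ⇒ r8c4=6.
Step 17. [r7c5∈{3}] only 3 remains possible at r7c5, so r7c5=3.
Step 18. [r5c8∈{7}] only 7 remains possible at r5c8. So r5c8=7.
Step 19. [r2c3∈{1}] only 1 remains possible at r2c3. So r2c3=1.
Step 20. [r2c1∈{5}] r2c1 has the single candidate 5. So r2c1=5.
Step 21. [r9c7∈{7}] r9c7 is down to just 7, so r9c7=7.
Step 22. [r7c4∈{1}] r7c4 is down to just 1, so r7c4=1.
Step 23. [r8c3∈{2}] r8c3's peers cover all but 2 ⇒ r8c3=2.
Step 24. [r9c3∈{9}] r9c3 is down to just 9. So r9c3=9.
Step 25. [r5c9∈{9}] r5c9 has the single candidate 9. So r5c9=9.
Step 26. [r6c1∈{9}] r6c1 has the single candidate 9 ⇒ r6c1=9.
Step 27. [r4c2∈{6}] nothing but 6 survives at r4c2 ⇒ r4c2=6.
Step 28. [r8c1∈{4}] nothing but 4 survives at r8c1. So r8c1=4.
Step 29. [r2c5∈{6}] r2c5 is down to just 6. So r2c5=6.
Step 30. [r9c5∈{8}] nothing but 8 survives at r9c5. So r9c5=8.
Step 31. [r4c8∈{4}] r4c8 has the single candidate 4 ⇒ r4c8=4.
Step 32. [r1c2∈{7}] r1c2's peers cover all but 7 ⇒ r1c2=7.
Step 33. [r1c5∈{4}] r1c5 has the single candidate 4, so r1c5=4.
Step 34. [r9c9∈{5}] only 5 remains possible at r9c9 ⇒ r9c9=5.
Step 35. [r3c8∈{1}] nothing but 1 survives at r3c8 ⇒ r3c8=1.

Answer: 6 7 3 9 4 1 5 8 2 / 5 2 1 8 6 3 4 9 7 / 8 9 4 7 5 2 3 1 6 / 2 6 5 3 9 7 1 4 8 / 3 4 8 5 1 6 2 7 9 / 9 1 7 4 2 8 6 5 3 / 7 8 6 1 3 5 9 2 4 / 4 5 2 6 7 9 8 3 1 / 1 3 9 2 8 4 7 6 5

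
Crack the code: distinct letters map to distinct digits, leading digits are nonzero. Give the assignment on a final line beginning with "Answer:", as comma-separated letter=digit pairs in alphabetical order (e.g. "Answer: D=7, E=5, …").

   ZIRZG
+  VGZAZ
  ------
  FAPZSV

Step 1. [col 1: G + Z ≡ V (mod 10)] several values work for G in column 1 (G + Z ≡ V (mod 10), carry-in 0); try G=7 ⇒ G=7.
Step 2. [col 1: G + Z ≡ V (mod 10)] column 1 (G + Z ≡ V (mod 10), carry-in 0) doesn't pin V yet; pick V=5 and continue. So V=5.
Step 3. [col 1: G + Z ≡ V (mod 10)] from column 1 (G=7, V=5, carry-in 0, digits 5,7 already taken and all letters distinct): Z must equal 8 ⇒ Z=8.
Step 4. [F] F is the leading digit of a 6-digit sum of two 5-digit numbers; the final carry is exactly 1 ⇒ F=1.
Step 5. [col 2: Z + A ≡ S (mod 10)] several values work for A in column 2 (Z + A ≡ S (mod 10), carry-in 1); try A=4. So A=4.
Step 6. [col 2: Z + A ≡ S (mod 10)] in column 2 we have Z+A≡S with carry-in 1; given Z=8, A=4 and digits 1,4,5,7,8 already taken and all letters distinct, that pins S to 3 ⇒ S=3.
Step 7. [col 3: R + Z ≡ Z (mod 10)] in column 3 we have R+Z≡Z with carry-in 1; given Z=8 and digits 1,3,4,5,7,8 already taken and all letters distinct, that pins R to 9 ⇒ R=9.
Step 8. [col 4: I + G ≡ P (mod 10)] in column 4 we have I+G≡P with carry-in 1; given G=7 and digits 1,3,4,5,7,8,9 already taken and all letters distinct, that pins I to 2. So I=2.
Step 9. [col 4: I + G ≡ P (mod 10)] column 4: given I=2, G=7, carry-in 1, and digits 1,2,3,4,5,7,8,9 already taken and all letters distinct, I+G≡P (mod 10) forces P=0, so P=0.

Answer: A=4, F=1, G=7, I=2, P=0, R=9, S=3, V=5, Z=8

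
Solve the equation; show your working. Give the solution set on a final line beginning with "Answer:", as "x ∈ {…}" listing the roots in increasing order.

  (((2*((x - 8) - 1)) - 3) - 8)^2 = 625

Step 1. [(((2*((x - 8) - 1)) - 3) - 8)^2 = 625] 625 ≥ 0, LHS is (·)² — take ±√, so sqrt: ((2*((x - 8) - 1)) - 3) - 8 = 25 or -25.
Step 2. [((2*((x - 8) - 1)) - 3) - 8 = 25 or -25] -8 is outermost — add 8 both sides. So sub: (2*((x - 8) - 1)) - 3 = 33 or -17.
Step 3. [(2*((x - 8) - 1)) - 3 = 33 or -17] add 3: x sits inside (… - 3) ⇒ sub: 2*((x - 8) - 1) = 36 or -14.
Step 4. [2*((x - 8) - 1) = 36 or -14] 2 out front; divide by 2, so div: (x - 8) - 1 = 18 or -7.
Step 5. [(x - 8) - 1 = 18 or -7] add 1: x sits inside (… - 1). So sub: x - 8 = 19 or -6.
Step 6. [x - 8 = 19 or -6] 8 comes off first (add 8). So sub: x = 27 or 2.

Answer: x ∈ {2, 27}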